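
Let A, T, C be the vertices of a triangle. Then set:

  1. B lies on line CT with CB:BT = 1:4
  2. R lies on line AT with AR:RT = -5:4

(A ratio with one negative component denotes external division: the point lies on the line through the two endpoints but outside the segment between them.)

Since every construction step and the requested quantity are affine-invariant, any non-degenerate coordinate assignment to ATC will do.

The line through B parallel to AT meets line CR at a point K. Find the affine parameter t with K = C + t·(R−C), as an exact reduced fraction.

t = 1/5

Work in coordinates with A = (0, 0), T = (1, 0), C = (0, 1).
1. B lies on line CT with CB:BT = 1:4 ⇒ B = (1/5, 4/5)
2. R lies on line AT with AR:RT = -5:4 ⇒ R = (5, 0)
through B parallel to AT: direction (1, 0); meets CR at K = (1, 4/5)
K = C + t·(R−C) with t = 1/5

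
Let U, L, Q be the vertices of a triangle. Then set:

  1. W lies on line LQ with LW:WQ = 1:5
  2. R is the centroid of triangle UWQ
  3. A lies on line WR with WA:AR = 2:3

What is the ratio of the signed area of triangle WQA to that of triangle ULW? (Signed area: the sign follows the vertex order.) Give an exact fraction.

Choose coordinates U = (0, 0), L = (1, 0), Q = (0, 1).
1. W lies on line LQ with LW:WQ = 1:5 ⇒ W = (5/6, 1/6)
2. R is the centroid of triangle UWQ ⇒ R = (5/18, 7/18)
3. A lies on line WR with WA:AR = 2:3 ⇒ A = (11/18, 23/90)
2·[WQA] = 1/9, 2·[ULW] = 1/6
[WQA]:[ULW] = 1/9:1/6 = 2/3

[WQA]:[ULW] = 2/3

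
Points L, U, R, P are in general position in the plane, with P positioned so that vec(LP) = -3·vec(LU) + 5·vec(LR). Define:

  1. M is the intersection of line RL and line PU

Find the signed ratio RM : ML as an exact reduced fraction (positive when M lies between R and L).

RM:ML = -1/5

Assign L = (0, 0), U = (1, 0), R = (0, 1), P = (-3, 5) — the answer is frame-independent, so this choice is without loss of generality.
1. M is the intersection of line RL and line PU ⇒ M = (0, 5/4)
M = R + t·(L−R) with t = -1/4, so RM:ML = t:(1−t) = -1/4:5/4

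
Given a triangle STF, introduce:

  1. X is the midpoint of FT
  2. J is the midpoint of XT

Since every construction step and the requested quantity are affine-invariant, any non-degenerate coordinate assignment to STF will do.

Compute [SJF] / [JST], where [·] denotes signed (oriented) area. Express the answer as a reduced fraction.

Assign S = (0, 0), T = (1, 0), F = (0, 1) — the answer is frame-independent, so this choice is without loss of generality.
1. X is the midpoint of FT ⇒ X = (1/2, 1/2)
2. J is the midpoint of XT ⇒ J = (3/4, 1/4)
2·[SJF] = 3/4, 2·[JST] = 1/4
[SJF]:[JST] = 3/4:1/4 = 3

[SJF]:[JST] = 3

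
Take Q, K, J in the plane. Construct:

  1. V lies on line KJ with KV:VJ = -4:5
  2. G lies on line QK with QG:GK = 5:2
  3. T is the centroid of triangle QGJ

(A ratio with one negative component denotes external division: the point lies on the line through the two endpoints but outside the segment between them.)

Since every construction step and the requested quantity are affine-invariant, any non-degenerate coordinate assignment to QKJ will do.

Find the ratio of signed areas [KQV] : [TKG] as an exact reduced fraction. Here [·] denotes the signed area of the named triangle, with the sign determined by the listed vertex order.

Set Q = (0, 0), K = (1, 0), J = (0, 1); any affine frame gives the same invariant.
1. V lies on line KJ with KV:VJ = -4:5 ⇒ V = (5, -4)
2. G lies on line QK with QG:GK = 5:2 ⇒ G = (5/7, 0)
3. T is the centroid of triangle QGJ ⇒ T = (5/21, 1/3)
2·[KQV] = 4, 2·[TKG] = -2/21
[KQV]:[TKG] = 4:-2/21 = -42

[KQV]:[TKG] = -42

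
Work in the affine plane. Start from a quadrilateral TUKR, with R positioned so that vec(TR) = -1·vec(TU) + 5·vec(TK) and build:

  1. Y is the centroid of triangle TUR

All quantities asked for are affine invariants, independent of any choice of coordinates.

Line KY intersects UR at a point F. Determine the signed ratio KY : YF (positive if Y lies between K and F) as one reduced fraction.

KY:YF = 4/5

Work in coordinates with T = (0, 0), U = (1, 0), K = (0, 1), R = (-1, 5).
1. Y is the centroid of triangle TUR ⇒ Y = (0, 5/3)
line KY meets UR at F = (0, 5/2)
Y = K + t·(F−K) with t = 4/9, so KY:YF = 4/9:5/9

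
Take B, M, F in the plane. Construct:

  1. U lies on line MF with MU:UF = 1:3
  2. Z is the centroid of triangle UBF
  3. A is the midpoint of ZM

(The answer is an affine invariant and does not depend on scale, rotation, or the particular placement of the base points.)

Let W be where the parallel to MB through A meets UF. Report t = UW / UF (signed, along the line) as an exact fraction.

t = -1/18

Assign B = (0, 0), M = (1, 0), F = (0, 1) — the answer is frame-independent, so this choice is without loss of generality.
1. U lies on line MF with MU:UF = 1:3 ⇒ U = (3/4, 1/4)
2. Z is the centroid of triangle UBF ⇒ Z = (1/4, 5/12)
3. A is the midpoint of ZM ⇒ A = (5/8, 5/24)
through A parallel to MB: direction (-1, 0); meets UF at W = (19/24, 5/24)
W = U + t·(F−U) with t = -1/18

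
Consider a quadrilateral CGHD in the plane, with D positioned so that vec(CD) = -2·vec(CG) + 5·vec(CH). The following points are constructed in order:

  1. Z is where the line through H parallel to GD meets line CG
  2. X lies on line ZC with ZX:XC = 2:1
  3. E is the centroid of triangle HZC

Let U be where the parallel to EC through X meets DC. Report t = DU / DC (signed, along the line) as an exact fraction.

t = 26/25

Assign C = (0, 0), G = (1, 0), H = (0, 1), D = (-2, 5) — the answer is frame-independent, so this choice is without loss of generality.
1. Z is where the line through H parallel to GD meets line CG ⇒ Z = (3/5, 0)
2. X lies on line ZC with ZX:XC = 2:1 ⇒ X = (1/5, 0)
3. E is the centroid of triangle HZC ⇒ E = (1/5, 1/3)
through X parallel to EC: direction (-1/5, -1/3); meets DC at U = (2/25, -1/5)
U = D + t·(C−D) with t = 26/25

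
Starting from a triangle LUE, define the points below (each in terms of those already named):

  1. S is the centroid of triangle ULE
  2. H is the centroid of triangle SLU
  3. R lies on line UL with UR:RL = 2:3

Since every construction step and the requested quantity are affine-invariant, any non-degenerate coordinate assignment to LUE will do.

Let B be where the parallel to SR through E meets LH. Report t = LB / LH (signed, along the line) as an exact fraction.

Set L = (0, 0), U = (1, 0), E = (0, 1); any affine frame gives the same invariant.
1. S is the centroid of triangle ULE ⇒ S = (1/3, 1/3)
2. H is the centroid of triangle SLU ⇒ H = (4/9, 1/9)
3. R lies on line UL with UR:RL = 2:3 ⇒ R = (3/5, 0)
through E parallel to SR: direction (4/15, -1/3); meets LH at B = (2/3, 1/6)
B = L + t·(H−L) with t = 3/2

t = 3/2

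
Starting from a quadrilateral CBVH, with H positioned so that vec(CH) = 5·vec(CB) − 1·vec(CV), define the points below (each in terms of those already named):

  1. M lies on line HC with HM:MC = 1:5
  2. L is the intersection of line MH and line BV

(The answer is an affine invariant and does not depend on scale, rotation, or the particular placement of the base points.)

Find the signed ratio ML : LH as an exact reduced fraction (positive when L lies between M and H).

ML:LH = -7/9

Work in coordinates with C = (0, 0), B = (1, 0), V = (0, 1), H = (5, -1).
1. M lies on line HC with HM:MC = 1:5 ⇒ M = (25/6, -5/6)
2. L is the intersection of line MH and line BV ⇒ L = (5/4, -1/4)
L = M + t·(H−M) with t = -7/2, so ML:LH = t:(1−t) = -7/2:9/2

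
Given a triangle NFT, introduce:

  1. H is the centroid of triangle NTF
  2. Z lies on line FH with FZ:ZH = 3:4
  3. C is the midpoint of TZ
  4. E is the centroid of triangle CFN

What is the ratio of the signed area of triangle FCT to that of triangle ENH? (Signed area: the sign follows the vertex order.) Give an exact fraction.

[FCT]:[ENH] = 9/11

Set N = (0, 0), F = (1, 0), T = (0, 1); any affine frame gives the same invariant.
1. H is the centroid of triangle NTF ⇒ H = (1/3, 1/3)
2. Z lies on line FH with FZ:ZH = 3:4 ⇒ Z = (5/7, 1/7)
3. C is the midpoint of TZ ⇒ C = (5/14, 4/7)
4. E is the centroid of triangle CFN ⇒ E = (19/42, 4/21)
2·[FCT] = -1/14, 2·[ENH] = -11/126
[FCT]:[ENH] = -1/14:-11/126 = 9/11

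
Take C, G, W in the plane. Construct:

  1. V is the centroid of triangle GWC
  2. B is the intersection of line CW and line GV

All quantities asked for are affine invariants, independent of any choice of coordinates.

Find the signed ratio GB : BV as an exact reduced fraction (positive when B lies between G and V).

Work in coordinates with C = (0, 0), G = (1, 0), W = (0, 1).
1. V is the centroid of triangle GWC ⇒ V = (1/3, 1/3)
2. B is the intersection of line CW and line GV ⇒ B = (0, 1/2)
B = G + t·(V−G) with t = 3/2, so GB:BV = t:(1−t) = 3/2:-1/2

GB:BV = -3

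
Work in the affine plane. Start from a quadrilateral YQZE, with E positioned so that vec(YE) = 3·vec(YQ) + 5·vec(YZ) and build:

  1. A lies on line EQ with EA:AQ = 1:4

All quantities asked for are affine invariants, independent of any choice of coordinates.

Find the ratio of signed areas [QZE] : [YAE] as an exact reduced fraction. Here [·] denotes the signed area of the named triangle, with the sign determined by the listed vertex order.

Set Y = (0, 0), Q = (1, 0), Z = (0, 1), E = (3, 5); any affine frame gives the same invariant.
1. A lies on line EQ with EA:AQ = 1:4 ⇒ A = (13/5, 4)
2·[QZE] = -7, 2·[YAE] = 1
[QZE]:[YAE] = -7:1 = -7

[QZE]:[YAE] = -7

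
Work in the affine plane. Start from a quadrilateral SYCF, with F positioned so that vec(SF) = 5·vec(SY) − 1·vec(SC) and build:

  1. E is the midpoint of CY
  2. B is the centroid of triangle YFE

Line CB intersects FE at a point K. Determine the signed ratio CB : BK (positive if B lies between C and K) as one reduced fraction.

Set S = (0, 0), Y = (1, 0), C = (0, 1), F = (5, -1); any affine frame gives the same invariant.
1. E is the midpoint of CY ⇒ E = (1/2, 1/2)
2. B is the centroid of triangle YFE ⇒ B = (13/6, -1/6)
line CB meets FE at K = (13/8, 1/8)
B = C + t·(K−C) with t = 4/3, so CB:BK = 4/3:-1/3

CB:BK = -4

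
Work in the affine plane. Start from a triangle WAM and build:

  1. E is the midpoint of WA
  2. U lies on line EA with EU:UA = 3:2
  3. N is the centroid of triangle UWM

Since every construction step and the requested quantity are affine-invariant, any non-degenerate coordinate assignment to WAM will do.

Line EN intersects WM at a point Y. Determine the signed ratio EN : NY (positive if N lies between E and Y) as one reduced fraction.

EN:NY = 7/8

Set W = (0, 0), A = (1, 0), M = (0, 1); any affine frame gives the same invariant.
1. E is the midpoint of WA ⇒ E = (1/2, 0)
2. U lies on line EA with EU:UA = 3:2 ⇒ U = (4/5, 0)
3. N is the centroid of triangle UWM ⇒ N = (4/15, 1/3)
line EN meets WM at Y = (0, 5/7)
N = E + t·(Y−E) with t = 7/15, so EN:NY = 7/15:8/15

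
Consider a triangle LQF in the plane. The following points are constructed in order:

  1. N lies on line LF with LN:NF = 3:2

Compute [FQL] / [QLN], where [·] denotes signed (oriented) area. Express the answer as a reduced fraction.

Work in coordinates with L = (0, 0), Q = (1, 0), F = (0, 1).
1. N lies on line LF with LN:NF = 3:2 ⇒ N = (0, 3/5)
2·[FQL] = -1, 2·[QLN] = -3/5
[FQL]:[QLN] = -1:-3/5 = 5/3

[FQL]:[QLN] = 5/3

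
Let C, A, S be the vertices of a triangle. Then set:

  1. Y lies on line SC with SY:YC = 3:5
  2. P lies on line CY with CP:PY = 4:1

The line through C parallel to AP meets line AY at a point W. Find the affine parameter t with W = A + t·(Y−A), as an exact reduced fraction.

Work in coordinates with C = (0, 0), A = (1, 0), S = (0, 1).
1. Y lies on line SC with SY:YC = 3:5 ⇒ Y = (0, 5/8)
2. P lies on line CY with CP:PY = 4:1 ⇒ P = (0, 1/2)
through C parallel to AP: direction (-1, 1/2); meets AY at W = (5, -5/2)
W = A + t·(Y−A) with t = -4

t = -4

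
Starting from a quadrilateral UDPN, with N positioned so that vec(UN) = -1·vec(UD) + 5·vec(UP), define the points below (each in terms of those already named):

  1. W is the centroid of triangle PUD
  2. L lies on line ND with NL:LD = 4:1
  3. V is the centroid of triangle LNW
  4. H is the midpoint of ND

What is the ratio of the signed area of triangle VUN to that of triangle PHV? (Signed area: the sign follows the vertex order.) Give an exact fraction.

Work in coordinates with U = (0, 0), D = (1, 0), P = (0, 1), N = (-1, 5).
1. W is the centroid of triangle PUD ⇒ W = (1/3, 1/3)
2. L lies on line ND with NL:LD = 4:1 ⇒ L = (3/5, 1)
3. V is the centroid of triangle LNW ⇒ V = (-1/45, 19/9)
4. H is the midpoint of ND ⇒ H = (0, 5/2)
2·[VUN] = -2, 2·[PHV] = 1/30
[VUN]:[PHV] = -2:1/30 = -60

[VUN]:[PHV] = -60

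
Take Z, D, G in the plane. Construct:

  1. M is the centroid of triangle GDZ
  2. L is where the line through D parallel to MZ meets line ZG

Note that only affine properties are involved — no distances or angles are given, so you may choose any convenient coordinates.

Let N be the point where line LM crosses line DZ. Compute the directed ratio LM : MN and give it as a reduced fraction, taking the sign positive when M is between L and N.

Choose coordinates Z = (0, 0), D = (1, 0), G = (0, 1).
1. M is the centroid of triangle GDZ ⇒ M = (1/3, 1/3)
2. L is where the line through D parallel to MZ meets line ZG ⇒ L = (0, -1)
line LM meets DZ at N = (1/4, 0)
M = L + t·(N−L) with t = 4/3, so LM:MN = 4/3:-1/3

LM:MN = -4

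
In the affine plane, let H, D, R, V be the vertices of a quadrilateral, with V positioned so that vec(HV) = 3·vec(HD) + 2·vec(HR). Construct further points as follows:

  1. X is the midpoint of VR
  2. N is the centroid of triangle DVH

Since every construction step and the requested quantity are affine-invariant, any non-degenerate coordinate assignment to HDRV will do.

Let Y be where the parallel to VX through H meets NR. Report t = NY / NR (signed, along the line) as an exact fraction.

Work in coordinates with H = (0, 0), D = (1, 0), R = (0, 1), V = (3, 2).
1. X is the midpoint of VR ⇒ X = (3/2, 3/2)
2. N is the centroid of triangle DVH ⇒ N = (4/3, 2/3)
through H parallel to VX: direction (-3/2, -1/2); meets NR at Y = (12/7, 4/7)
Y = N + t·(R−N) with t = -2/7

t = -2/7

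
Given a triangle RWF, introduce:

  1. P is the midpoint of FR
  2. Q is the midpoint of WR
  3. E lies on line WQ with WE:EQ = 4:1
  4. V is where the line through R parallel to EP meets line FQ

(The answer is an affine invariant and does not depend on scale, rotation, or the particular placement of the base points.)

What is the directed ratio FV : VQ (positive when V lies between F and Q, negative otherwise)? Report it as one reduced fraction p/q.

Work in coordinates with R = (0, 0), W = (1, 0), F = (0, 1).
1. P is the midpoint of FR ⇒ P = (0, 1/2)
2. Q is the midpoint of WR ⇒ Q = (1/2, 0)
3. E lies on line WQ with WE:EQ = 4:1 ⇒ E = (3/5, 0)
4. V is where the line through R parallel to EP meets line FQ ⇒ V = (6/7, -5/7)
V = F + t·(Q−F) with t = 12/7, so FV:VQ = t:(1−t) = 12/7:-5/7

FV:VQ = -12/5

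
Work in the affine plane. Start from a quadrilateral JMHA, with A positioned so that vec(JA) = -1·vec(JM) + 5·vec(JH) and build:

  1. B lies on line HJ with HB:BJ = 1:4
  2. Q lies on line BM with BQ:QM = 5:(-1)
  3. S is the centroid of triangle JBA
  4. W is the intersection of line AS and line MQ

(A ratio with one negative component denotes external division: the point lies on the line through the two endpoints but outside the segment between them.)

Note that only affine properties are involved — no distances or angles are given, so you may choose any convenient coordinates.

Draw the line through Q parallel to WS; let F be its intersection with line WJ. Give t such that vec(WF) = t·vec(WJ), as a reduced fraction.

Work in coordinates with J = (0, 0), M = (1, 0), H = (0, 1), A = (-1, 5).
1. B lies on line HJ with HB:BJ = 1:4 ⇒ B = (0, 4/5)
2. Q lies on line BM with BQ:QM = 5:(-1) ⇒ Q = (5/4, -1/5)
3. S is the centroid of triangle JBA ⇒ S = (-1/3, 29/15)
4. W is the intersection of line AS and line MQ ⇒ W = (-2/19, 84/95)
through Q parallel to WS: direction (-13/57, 299/285); meets WJ at F = (-111/76, 2331/190)
F = W + t·(J−W) with t = -103/8

t = -103/8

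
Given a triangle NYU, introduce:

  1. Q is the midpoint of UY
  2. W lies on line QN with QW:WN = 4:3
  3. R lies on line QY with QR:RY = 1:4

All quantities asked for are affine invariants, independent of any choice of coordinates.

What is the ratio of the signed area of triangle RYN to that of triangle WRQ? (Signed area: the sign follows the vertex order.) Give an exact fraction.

[RYN]:[WRQ] = -7

Work in coordinates with N = (0, 0), Y = (1, 0), U = (0, 1).
1. Q is the midpoint of UY ⇒ Q = (1/2, 1/2)
2. W lies on line QN with QW:WN = 4:3 ⇒ W = (3/14, 3/14)
3. R lies on line QY with QR:RY = 1:4 ⇒ R = (3/5, 2/5)
2·[RYN] = -2/5, 2·[WRQ] = 2/35
[RYN]:[WRQ] = -2/5:2/35 = -7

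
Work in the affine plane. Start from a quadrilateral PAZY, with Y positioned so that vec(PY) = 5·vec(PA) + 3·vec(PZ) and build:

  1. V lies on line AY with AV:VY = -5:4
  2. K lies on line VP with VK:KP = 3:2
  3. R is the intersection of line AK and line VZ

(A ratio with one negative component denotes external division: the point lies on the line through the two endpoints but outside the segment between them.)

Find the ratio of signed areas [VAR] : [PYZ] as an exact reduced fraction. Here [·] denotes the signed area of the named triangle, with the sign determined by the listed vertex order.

[VAR]:[PYZ] = -45/16

Work in coordinates with P = (0, 0), A = (1, 0), Z = (0, 1), Y = (5, 3).
1. V lies on line AY with AV:VY = -5:4 ⇒ V = (21, 15)
2. K lies on line VP with VK:KP = 3:2 ⇒ K = (42/5, 6)
3. R is the intersection of line AK and line VZ ⇒ R = (201/16, 75/8)
2·[VAR] = -225/16, 2·[PYZ] = 5
[VAR]:[PYZ] = -225/16:5 = -45/16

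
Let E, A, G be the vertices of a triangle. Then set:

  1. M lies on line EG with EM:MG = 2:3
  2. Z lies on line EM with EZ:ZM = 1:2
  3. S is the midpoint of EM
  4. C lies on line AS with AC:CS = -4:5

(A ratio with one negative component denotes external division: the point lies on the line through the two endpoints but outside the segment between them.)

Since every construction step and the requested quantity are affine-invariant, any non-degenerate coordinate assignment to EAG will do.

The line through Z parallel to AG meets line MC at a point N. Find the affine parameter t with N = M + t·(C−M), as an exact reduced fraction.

Choose coordinates E = (0, 0), A = (1, 0), G = (0, 1).
1. M lies on line EG with EM:MG = 2:3 ⇒ M = (0, 2/5)
2. Z lies on line EM with EZ:ZM = 1:2 ⇒ Z = (0, 2/15)
3. S is the midpoint of EM ⇒ S = (0, 1/5)
4. C lies on line AS with AC:CS = -4:5 ⇒ C = (5, -4/5)
through Z parallel to AG: direction (-1, 1); meets MC at N = (-20/57, 46/95)
N = M + t·(C−M) with t = -4/57

t = -4/57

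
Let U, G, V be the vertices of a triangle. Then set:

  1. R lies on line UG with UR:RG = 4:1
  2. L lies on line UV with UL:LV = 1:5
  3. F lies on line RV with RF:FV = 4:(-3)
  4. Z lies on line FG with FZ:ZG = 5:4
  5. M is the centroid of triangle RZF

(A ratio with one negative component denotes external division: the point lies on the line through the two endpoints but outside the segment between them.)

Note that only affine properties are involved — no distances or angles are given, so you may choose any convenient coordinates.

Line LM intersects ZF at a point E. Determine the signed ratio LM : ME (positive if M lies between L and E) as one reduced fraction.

Assign U = (0, 0), G = (1, 0), V = (0, 1) — the answer is frame-independent, so this choice is without loss of generality.
1. R lies on line UG with UR:RG = 4:1 ⇒ R = (4/5, 0)
2. L lies on line UV with UL:LV = 1:5 ⇒ L = (0, 1/6)
3. F lies on line RV with RF:FV = 4:(-3) ⇒ F = (-12/5, 4)
4. Z lies on line FG with FZ:ZG = 5:4 ⇒ Z = (-23/45, 16/9)
5. M is the centroid of triangle RZF ⇒ M = (-19/27, 52/27)
line LM meets ZF at E = (-103/135, 56/27)
M = L + t·(E−L) with t = 95/103, so LM:ME = 95/103:8/103

LM:ME = 95/8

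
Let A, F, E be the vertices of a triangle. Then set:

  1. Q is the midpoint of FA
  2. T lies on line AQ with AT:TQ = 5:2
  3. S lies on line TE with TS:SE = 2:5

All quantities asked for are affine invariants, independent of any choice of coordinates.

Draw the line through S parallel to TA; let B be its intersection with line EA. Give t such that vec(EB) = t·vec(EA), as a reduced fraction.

t = 5/7

Work in coordinates with A = (0, 0), F = (1, 0), E = (0, 1).
1. Q is the midpoint of FA ⇒ Q = (1/2, 0)
2. T lies on line AQ with AT:TQ = 5:2 ⇒ T = (5/14, 0)
3. S lies on line TE with TS:SE = 2:5 ⇒ S = (25/98, 2/7)
through S parallel to TA: direction (-5/14, 0); meets EA at B = (0, 2/7)
B = E + t·(A−E) with t = 5/7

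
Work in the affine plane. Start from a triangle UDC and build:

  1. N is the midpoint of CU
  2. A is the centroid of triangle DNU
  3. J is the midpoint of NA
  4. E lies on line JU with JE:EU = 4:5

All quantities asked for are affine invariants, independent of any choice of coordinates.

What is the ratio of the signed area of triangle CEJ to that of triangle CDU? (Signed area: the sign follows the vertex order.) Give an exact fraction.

[CEJ]:[CDU] = -2/27

Work in coordinates with U = (0, 0), D = (1, 0), C = (0, 1).
1. N is the midpoint of CU ⇒ N = (0, 1/2)
2. A is the centroid of triangle DNU ⇒ A = (1/3, 1/6)
3. J is the midpoint of NA ⇒ J = (1/6, 1/3)
4. E lies on line JU with JE:EU = 4:5 ⇒ E = (5/54, 5/27)
2·[CEJ] = 2/27, 2·[CDU] = -1
[CEJ]:[CDU] = 2/27:-1 = -2/27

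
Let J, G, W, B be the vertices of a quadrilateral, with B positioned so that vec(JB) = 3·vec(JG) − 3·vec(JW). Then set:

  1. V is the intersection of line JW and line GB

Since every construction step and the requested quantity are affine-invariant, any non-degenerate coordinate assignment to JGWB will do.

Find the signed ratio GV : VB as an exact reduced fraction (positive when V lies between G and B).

GV:VB = -1/3

Set J = (0, 0), G = (1, 0), W = (0, 1), B = (3, -3); any affine frame gives the same invariant.
1. V is the intersection of line JW and line GB ⇒ V = (0, 3/2)
V = G + t·(B−G) with t = -1/2, so GV:VB = t:(1−t) = -1/2:3/2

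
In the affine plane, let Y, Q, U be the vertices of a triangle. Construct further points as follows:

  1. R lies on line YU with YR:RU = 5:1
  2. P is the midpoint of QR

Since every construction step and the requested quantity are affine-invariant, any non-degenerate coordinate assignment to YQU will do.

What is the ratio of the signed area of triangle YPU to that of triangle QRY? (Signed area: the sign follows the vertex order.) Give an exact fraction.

Work in coordinates with Y = (0, 0), Q = (1, 0), U = (0, 1).
1. R lies on line YU with YR:RU = 5:1 ⇒ R = (0, 5/6)
2. P is the midpoint of QR ⇒ P = (1/2, 5/12)
2·[YPU] = 1/2, 2·[QRY] = 5/6
[YPU]:[QRY] = 1/2:5/6 = 3/5

[YPU]:[QRY] = 3/5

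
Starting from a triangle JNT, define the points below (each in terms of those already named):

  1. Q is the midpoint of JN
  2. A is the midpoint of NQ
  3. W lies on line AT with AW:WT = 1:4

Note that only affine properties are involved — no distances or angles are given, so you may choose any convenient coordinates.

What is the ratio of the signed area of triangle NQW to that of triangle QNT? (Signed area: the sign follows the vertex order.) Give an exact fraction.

Assign J = (0, 0), N = (1, 0), T = (0, 1) — the answer is frame-independent, so this choice is without loss of generality.
1. Q is the midpoint of JN ⇒ Q = (1/2, 0)
2. A is the midpoint of NQ ⇒ A = (3/4, 0)
3. W lies on line AT with AW:WT = 1:4 ⇒ W = (3/5, 1/5)
2·[NQW] = -1/10, 2·[QNT] = 1/2
[NQW]:[QNT] = -1/10:1/2 = -1/5

[NQW]:[QNT] = -1/5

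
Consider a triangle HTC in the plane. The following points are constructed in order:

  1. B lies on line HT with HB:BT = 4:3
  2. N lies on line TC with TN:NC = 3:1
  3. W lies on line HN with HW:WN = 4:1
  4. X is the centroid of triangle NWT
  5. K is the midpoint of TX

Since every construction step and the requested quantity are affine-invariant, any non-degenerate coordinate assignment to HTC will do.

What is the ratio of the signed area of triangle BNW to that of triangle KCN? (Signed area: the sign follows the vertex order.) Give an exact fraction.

[BNW]:[KCN] = -72/7

Assign H = (0, 0), T = (1, 0), C = (0, 1) — the answer is frame-independent, so this choice is without loss of generality.
1. B lies on line HT with HB:BT = 4:3 ⇒ B = (4/7, 0)
2. N lies on line TC with TN:NC = 3:1 ⇒ N = (1/4, 3/4)
3. W lies on line HN with HW:WN = 4:1 ⇒ W = (1/5, 3/5)
4. X is the centroid of triangle NWT ⇒ X = (29/60, 9/20)
5. K is the midpoint of TX ⇒ K = (89/120, 9/40)
2·[BNW] = 3/35, 2·[KCN] = -1/120
[BNW]:[KCN] = 3/35:-1/120 = -72/7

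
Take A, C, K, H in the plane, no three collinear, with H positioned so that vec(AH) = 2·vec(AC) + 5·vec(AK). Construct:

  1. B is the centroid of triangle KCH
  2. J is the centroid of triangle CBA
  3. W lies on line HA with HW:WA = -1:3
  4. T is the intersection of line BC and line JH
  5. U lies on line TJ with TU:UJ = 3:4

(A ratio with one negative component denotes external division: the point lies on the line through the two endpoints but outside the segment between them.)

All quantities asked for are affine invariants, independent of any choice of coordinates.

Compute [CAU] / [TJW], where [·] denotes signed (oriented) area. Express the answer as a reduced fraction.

Choose coordinates A = (0, 0), C = (1, 0), K = (0, 1), H = (2, 5).
1. B is the centroid of triangle KCH ⇒ B = (1, 2)
2. J is the centroid of triangle CBA ⇒ J = (2/3, 2/3)
3. W lies on line HA with HW:WA = -1:3 ⇒ W = (3, 15/2)
4. T is the intersection of line BC and line JH ⇒ T = (1, 7/4)
5. U lies on line TJ with TU:UJ = 3:4 ⇒ U = (6/7, 9/7)
2·[CAU] = -9/7, 2·[TJW] = 1/4
[CAU]:[TJW] = -9/7:1/4 = -36/7

[CAU]:[TJW] = -36/7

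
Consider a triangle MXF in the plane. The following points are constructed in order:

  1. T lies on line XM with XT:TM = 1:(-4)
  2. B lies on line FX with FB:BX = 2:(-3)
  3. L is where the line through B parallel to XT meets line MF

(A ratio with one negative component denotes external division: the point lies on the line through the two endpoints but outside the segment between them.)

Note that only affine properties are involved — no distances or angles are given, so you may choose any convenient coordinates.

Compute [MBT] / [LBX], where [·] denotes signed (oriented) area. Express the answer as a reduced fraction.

[MBT]:[LBX] = -2/3

Set M = (0, 0), X = (1, 0), F = (0, 1); any affine frame gives the same invariant.
1. T lies on line XM with XT:TM = 1:(-4) ⇒ T = (4/3, 0)
2. B lies on line FX with FB:BX = 2:(-3) ⇒ B = (-2, 3)
3. L is where the line through B parallel to XT meets line MF ⇒ L = (0, 3)
2·[MBT] = -4, 2·[LBX] = 6
[MBT]:[LBX] = -4:6 = -2/3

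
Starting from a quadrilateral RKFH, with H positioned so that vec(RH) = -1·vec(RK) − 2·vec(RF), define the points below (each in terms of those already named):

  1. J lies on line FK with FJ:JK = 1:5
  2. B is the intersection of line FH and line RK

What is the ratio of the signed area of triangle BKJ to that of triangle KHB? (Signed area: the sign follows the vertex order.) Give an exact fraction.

[BKJ]:[KHB] = -5/12

Work in coordinates with R = (0, 0), K = (1, 0), F = (0, 1), H = (-1, -2).
1. J lies on line FK with FJ:JK = 1:5 ⇒ J = (1/6, 5/6)
2. B is the intersection of line FH and line RK ⇒ B = (-1/3, 0)
2·[BKJ] = 10/9, 2·[KHB] = -8/3
[BKJ]:[KHB] = 10/9:-8/3 = -5/12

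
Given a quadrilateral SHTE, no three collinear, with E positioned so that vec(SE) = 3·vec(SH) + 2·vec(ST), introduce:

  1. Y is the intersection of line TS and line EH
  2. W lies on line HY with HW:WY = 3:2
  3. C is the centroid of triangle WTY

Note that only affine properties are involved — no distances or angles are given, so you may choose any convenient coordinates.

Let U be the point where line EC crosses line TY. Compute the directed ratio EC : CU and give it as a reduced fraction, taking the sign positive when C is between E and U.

EC:CU = 43/2

Work in coordinates with S = (0, 0), H = (1, 0), T = (0, 1), E = (3, 2).
1. Y is the intersection of line TS and line EH ⇒ Y = (0, -1)
2. W lies on line HY with HW:WY = 3:2 ⇒ W = (2/5, -3/5)
3. C is the centroid of triangle WTY ⇒ C = (2/15, -1/5)
line EC meets TY at U = (0, -13/43)
C = E + t·(U−E) with t = 43/45, so EC:CU = 43/45:2/45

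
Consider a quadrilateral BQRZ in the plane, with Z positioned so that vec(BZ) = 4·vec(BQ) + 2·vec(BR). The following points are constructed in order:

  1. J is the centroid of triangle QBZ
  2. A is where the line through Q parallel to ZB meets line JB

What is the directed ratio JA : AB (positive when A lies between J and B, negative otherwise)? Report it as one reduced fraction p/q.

Choose coordinates B = (0, 0), Q = (1, 0), R = (0, 1), Z = (4, 2).
1. J is the centroid of triangle QBZ ⇒ J = (5/3, 2/3)
2. A is where the line through Q parallel to ZB meets line JB ⇒ A = (5, 2)
A = J + t·(B−J) with t = -2, so JA:AB = t:(1−t) = -2:3

JA:AB = -2/3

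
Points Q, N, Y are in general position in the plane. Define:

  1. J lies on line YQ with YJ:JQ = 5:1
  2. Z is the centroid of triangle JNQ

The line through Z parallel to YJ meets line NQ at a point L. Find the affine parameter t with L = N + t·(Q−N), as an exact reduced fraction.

t = 2/3

Choose coordinates Q = (0, 0), N = (1, 0), Y = (0, 1).
1. J lies on line YQ with YJ:JQ = 5:1 ⇒ J = (0, 1/6)
2. Z is the centroid of triangle JNQ ⇒ Z = (1/3, 1/18)
through Z parallel to YJ: direction (0, -5/6); meets NQ at L = (1/3, 0)
L = N + t·(Q−N) with t = 2/3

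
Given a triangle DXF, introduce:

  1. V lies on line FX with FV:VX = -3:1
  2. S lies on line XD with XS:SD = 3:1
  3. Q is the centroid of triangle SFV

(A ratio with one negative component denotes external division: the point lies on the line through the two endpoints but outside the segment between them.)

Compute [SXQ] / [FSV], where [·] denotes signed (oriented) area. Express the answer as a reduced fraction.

Work in coordinates with D = (0, 0), X = (1, 0), F = (0, 1).
1. V lies on line FX with FV:VX = -3:1 ⇒ V = (3/2, -1/2)
2. S lies on line XD with XS:SD = 3:1 ⇒ S = (1/4, 0)
3. Q is the centroid of triangle SFV ⇒ Q = (7/12, 1/6)
2·[SXQ] = 1/8, 2·[FSV] = 9/8
[SXQ]:[FSV] = 1/8:9/8 = 1/9

[SXQ]:[FSV] = 1/9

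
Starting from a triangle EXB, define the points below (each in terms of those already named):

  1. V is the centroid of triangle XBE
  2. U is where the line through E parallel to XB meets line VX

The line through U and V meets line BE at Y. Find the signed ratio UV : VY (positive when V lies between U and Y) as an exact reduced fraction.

UV:VY = -4

Assign E = (0, 0), X = (1, 0), B = (0, 1) — the answer is frame-independent, so this choice is without loss of generality.
1. V is the centroid of triangle XBE ⇒ V = (1/3, 1/3)
2. U is where the line through E parallel to XB meets line VX ⇒ U = (-1, 1)
line UV meets BE at Y = (0, 1/2)
V = U + t·(Y−U) with t = 4/3, so UV:VY = 4/3:-1/3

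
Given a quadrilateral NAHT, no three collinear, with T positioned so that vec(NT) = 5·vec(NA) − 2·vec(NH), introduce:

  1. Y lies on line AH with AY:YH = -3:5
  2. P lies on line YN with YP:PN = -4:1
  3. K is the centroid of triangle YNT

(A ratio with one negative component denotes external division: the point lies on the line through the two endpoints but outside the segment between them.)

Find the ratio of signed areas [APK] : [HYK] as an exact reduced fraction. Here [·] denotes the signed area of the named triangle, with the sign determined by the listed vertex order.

[APK]:[HYK] = 5/3

Work in coordinates with N = (0, 0), A = (1, 0), H = (0, 1), T = (5, -2).
1. Y lies on line AH with AY:YH = -3:5 ⇒ Y = (5/2, -3/2)
2. P lies on line YN with YP:PN = -4:1 ⇒ P = (-5/6, 1/2)
3. K is the centroid of triangle YNT ⇒ K = (5/2, -7/6)
2·[APK] = 25/18, 2·[HYK] = 5/6
[APK]:[HYK] = 25/18:5/6 = 5/3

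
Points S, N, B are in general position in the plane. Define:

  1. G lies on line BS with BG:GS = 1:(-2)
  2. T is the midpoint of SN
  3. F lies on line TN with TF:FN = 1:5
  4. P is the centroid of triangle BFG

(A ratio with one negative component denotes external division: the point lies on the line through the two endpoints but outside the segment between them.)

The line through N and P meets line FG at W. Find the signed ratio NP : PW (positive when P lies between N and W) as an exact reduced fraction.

Work in coordinates with S = (0, 0), N = (1, 0), B = (0, 1).
1. G lies on line BS with BG:GS = 1:(-2) ⇒ G = (0, 2)
2. T is the midpoint of SN ⇒ T = (1/2, 0)
3. F lies on line TN with TF:FN = 1:5 ⇒ F = (7/12, 0)
4. P is the centroid of triangle BFG ⇒ P = (7/36, 1)
line NP meets FG at W = (77/222, 30/37)
P = N + t·(W−N) with t = 37/30, so NP:PW = 37/30:-7/30

NP:PW = -37/7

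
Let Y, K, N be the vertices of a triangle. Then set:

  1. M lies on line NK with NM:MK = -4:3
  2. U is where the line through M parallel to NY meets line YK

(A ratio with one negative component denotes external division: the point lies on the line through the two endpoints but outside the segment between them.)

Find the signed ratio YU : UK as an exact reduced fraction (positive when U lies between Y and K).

YU:UK = -4/3

Work in coordinates with Y = (0, 0), K = (1, 0), N = (0, 1).
1. M lies on line NK with NM:MK = -4:3 ⇒ M = (4, -3)
2. U is where the line through M parallel to NY meets line YK ⇒ U = (4, 0)
U = Y + t·(K−Y) with t = 4, so YU:UK = t:(1−t) = 4:-3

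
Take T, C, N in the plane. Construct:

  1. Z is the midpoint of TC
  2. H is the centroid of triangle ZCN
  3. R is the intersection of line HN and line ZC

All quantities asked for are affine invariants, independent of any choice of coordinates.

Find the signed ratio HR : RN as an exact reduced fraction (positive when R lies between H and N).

Work in coordinates with T = (0, 0), C = (1, 0), N = (0, 1).
1. Z is the midpoint of TC ⇒ Z = (1/2, 0)
2. H is the centroid of triangle ZCN ⇒ H = (1/2, 1/3)
3. R is the intersection of line HN and line ZC ⇒ R = (3/4, 0)
R = H + t·(N−H) with t = -1/2, so HR:RN = t:(1−t) = -1/2:3/2

HR:RN = -1/3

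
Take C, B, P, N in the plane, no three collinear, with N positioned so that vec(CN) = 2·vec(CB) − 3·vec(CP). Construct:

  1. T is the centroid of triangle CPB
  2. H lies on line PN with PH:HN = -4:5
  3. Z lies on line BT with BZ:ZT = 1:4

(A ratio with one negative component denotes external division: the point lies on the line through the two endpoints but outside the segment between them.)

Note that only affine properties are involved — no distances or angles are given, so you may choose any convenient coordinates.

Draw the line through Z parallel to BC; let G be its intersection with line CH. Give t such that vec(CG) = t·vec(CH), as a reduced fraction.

t = 1/255

Set C = (0, 0), B = (1, 0), P = (0, 1), N = (2, -3); any affine frame gives the same invariant.
1. T is the centroid of triangle CPB ⇒ T = (1/3, 1/3)
2. H lies on line PN with PH:HN = -4:5 ⇒ H = (-8, 17)
3. Z lies on line BT with BZ:ZT = 1:4 ⇒ Z = (13/15, 1/15)
through Z parallel to BC: direction (-1, 0); meets CH at G = (-8/255, 1/15)
G = C + t·(H−C) with t = 1/255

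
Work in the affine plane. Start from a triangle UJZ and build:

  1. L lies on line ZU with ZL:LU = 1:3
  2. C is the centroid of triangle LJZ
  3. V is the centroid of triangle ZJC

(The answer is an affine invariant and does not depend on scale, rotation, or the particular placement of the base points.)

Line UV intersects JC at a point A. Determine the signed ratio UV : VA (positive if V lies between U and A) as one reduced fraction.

UV:VA = -22

Choose coordinates U = (0, 0), J = (1, 0), Z = (0, 1).
1. L lies on line ZU with ZL:LU = 1:3 ⇒ L = (0, 3/4)
2. C is the centroid of triangle LJZ ⇒ C = (1/3, 7/12)
3. V is the centroid of triangle ZJC ⇒ V = (4/9, 19/36)
line UV meets JC at A = (14/33, 133/264)
V = U + t·(A−U) with t = 22/21, so UV:VA = 22/21:-1/21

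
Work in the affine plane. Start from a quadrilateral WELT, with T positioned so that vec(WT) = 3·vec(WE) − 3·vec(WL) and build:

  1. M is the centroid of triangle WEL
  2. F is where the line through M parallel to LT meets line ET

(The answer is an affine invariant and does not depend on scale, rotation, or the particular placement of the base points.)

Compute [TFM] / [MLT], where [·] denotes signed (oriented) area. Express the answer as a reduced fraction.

[TFM]:[MLT] = 4/3

Assign W = (0, 0), E = (1, 0), L = (0, 1), T = (3, -3) — the answer is frame-independent, so this choice is without loss of generality.
1. M is the centroid of triangle WEL ⇒ M = (1/3, 1/3)
2. F is where the line through M parallel to LT meets line ET ⇒ F = (13/3, -5)
2·[TFM] = -8/9, 2·[MLT] = -2/3
[TFM]:[MLT] = -8/9:-2/3 = 4/3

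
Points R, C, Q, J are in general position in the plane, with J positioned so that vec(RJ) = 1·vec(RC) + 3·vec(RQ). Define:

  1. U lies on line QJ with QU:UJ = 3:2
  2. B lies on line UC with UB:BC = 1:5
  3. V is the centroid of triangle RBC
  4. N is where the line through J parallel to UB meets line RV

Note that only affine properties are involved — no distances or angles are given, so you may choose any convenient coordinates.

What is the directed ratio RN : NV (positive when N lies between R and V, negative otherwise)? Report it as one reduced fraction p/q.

RN:NV = -51/29

Set R = (0, 0), C = (1, 0), Q = (0, 1), J = (1, 3); any affine frame gives the same invariant.
1. U lies on line QJ with QU:UJ = 3:2 ⇒ U = (3/5, 11/5)
2. B lies on line UC with UB:BC = 1:5 ⇒ B = (2/3, 11/6)
3. V is the centroid of triangle RBC ⇒ V = (5/9, 11/18)
4. N is where the line through J parallel to UB meets line RV ⇒ N = (85/66, 17/12)
N = R + t·(V−R) with t = 51/22, so RN:NV = t:(1−t) = 51/22:-29/22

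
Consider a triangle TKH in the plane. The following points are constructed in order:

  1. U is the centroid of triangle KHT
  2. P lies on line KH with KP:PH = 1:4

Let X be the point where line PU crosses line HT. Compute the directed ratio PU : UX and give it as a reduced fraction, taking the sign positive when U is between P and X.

PU:UX = 7/5

Choose coordinates T = (0, 0), K = (1, 0), H = (0, 1).
1. U is the centroid of triangle KHT ⇒ U = (1/3, 1/3)
2. P lies on line KH with KP:PH = 1:4 ⇒ P = (4/5, 1/5)
line PU meets HT at X = (0, 3/7)
U = P + t·(X−P) with t = 7/12, so PU:UX = 7/12:5/12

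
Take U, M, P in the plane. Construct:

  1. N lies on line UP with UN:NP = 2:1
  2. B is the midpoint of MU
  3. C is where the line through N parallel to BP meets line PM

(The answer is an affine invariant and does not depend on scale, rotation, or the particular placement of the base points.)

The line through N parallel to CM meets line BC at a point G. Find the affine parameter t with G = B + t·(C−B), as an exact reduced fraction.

t = 1/3

Set U = (0, 0), M = (1, 0), P = (0, 1); any affine frame gives the same invariant.
1. N lies on line UP with UN:NP = 2:1 ⇒ N = (0, 2/3)
2. B is the midpoint of MU ⇒ B = (1/2, 0)
3. C is where the line through N parallel to BP meets line PM ⇒ C = (-1/3, 4/3)
through N parallel to CM: direction (4/3, -4/3); meets BC at G = (2/9, 4/9)
G = B + t·(C−B) with t = 1/3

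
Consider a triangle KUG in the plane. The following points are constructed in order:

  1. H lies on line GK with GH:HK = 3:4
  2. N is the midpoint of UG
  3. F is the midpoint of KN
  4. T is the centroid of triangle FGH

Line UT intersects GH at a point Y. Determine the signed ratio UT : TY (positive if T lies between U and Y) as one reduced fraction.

UT:TY = 11

Set K = (0, 0), U = (1, 0), G = (0, 1); any affine frame gives the same invariant.
1. H lies on line GK with GH:HK = 3:4 ⇒ H = (0, 4/7)
2. N is the midpoint of UG ⇒ N = (1/2, 1/2)
3. F is the midpoint of KN ⇒ F = (1/4, 1/4)
4. T is the centroid of triangle FGH ⇒ T = (1/12, 17/28)
line UT meets GH at Y = (0, 51/77)
T = U + t·(Y−U) with t = 11/12, so UT:TY = 11/12:1/12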